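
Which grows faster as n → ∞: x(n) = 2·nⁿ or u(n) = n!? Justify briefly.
Comparing growth rates:
Growth-rate hierarchy: log n ≺ any polynomial ≺ any exponential cⁿ (c>1) ≺ n! ≺ nⁿ.
super-exponential nⁿ dominates factorial asymptotically.

x(n) grows faster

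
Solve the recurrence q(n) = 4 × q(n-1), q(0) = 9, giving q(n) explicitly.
Recurrence: q(n) = 4 × q(n-1), initial: q(0) = 9.
Each term is 4 times the previous, so this is geometric with ratio 4. After n steps: q(n) = q(0)·4ⁿ = 9·4ⁿ.

q(n) = 9·4ⁿ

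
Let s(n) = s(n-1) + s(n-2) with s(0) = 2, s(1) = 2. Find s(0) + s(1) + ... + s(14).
Computing the sequence terms: 2, 2, 4, 6, 10, 16, 26, 42, 68, 110, 178, 288, 466, 754, 1220
Adding these values together:

3192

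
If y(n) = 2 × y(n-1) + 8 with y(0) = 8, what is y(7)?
Computing step by step:
y(0) = 8
y(1) = 2 × 8 + 8 = 24
y(2) = 2 × 24 + 8 = 56
y(3) = 2 × 56 + 8 = 120
y(4) = 2 × 120 + 8 = 248
y(5) = 2 × 248 + 8 = 504
y(6) = 2 × 504 + 8 = 1016
y(7) = 2 × 1016 + 8 = 2040

2040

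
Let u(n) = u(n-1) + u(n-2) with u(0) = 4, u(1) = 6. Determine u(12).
Computing the sequence terms:
4, 6, 10, 16, 26, 42, 68, 110, 178, 288, 466, 754, 1220

1220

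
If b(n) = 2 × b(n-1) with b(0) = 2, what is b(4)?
Computing step by step:
b(0) = 2
b(1) = 2 × 2 = 4
b(2) = 2 × 4 = 8
b(3) = 2 × 8 = 16
b(4) = 2 × 16 = 32

32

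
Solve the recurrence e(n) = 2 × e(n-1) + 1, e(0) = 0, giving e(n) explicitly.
Recurrence: e(n) = 2 × e(n-1) + 1, initial: e(0) = 0.
Try e(n) = A·2ⁿ + C. Substituting: A·2ⁿ + C = 2(A·2ⁿ⁻¹ + C) + 1 = A·2ⁿ + 2C + 1, so C = 2C + 1, giving C = -1. Then e(0) = A - 1 = 0 gives A = 1.

e(n) = 2ⁿ - 1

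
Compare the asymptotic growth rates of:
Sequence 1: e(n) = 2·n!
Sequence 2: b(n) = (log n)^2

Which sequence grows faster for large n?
Comparing growth rates:
Growth-rate hierarchy: log n ≺ any polynomial ≺ any exponential cⁿ (c>1) ≺ n! ≺ nⁿ.
factorial dominates polylogarithmic (log n)^2 asymptotically.

e(n) grows faster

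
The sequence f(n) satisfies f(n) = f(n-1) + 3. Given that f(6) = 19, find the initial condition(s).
f(6) = f(0) + 6·3, so f(0) = 19 - 18 = 1.

f(0) = 1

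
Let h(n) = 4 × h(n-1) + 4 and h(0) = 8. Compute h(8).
Computing step by step:
h(0) = 8
h(1) = 4 × 8 + 4 = 36
h(2) = 4 × 36 + 4 = 148
h(3) = 4 × 148 + 4 = 596
h(4) = 4 × 596 + 4 = 2388
h(5) = 4 × 2388 + 4 = 9556
h(6) = 4 × 9556 + 4 = 38228
h(7) = 4 × 38228 + 4 = 152916
h(8) = 4 × 152916 + 4 = 611668

611668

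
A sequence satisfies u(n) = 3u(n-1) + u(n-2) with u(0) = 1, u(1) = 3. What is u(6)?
Computing the sequence terms:
1, 3, 10, 33, 109, 360, 1189

1189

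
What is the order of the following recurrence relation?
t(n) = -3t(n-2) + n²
The order is the largest lag k for which t(n-k) appears. Here the deepest term is t(n-2) (the n² term is non-homogeneous and does not affect the order), so the order is 2.

Order 2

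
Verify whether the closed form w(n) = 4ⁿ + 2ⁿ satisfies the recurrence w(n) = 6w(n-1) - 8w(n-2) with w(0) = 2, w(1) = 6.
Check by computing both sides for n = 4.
From the recurrence with w(0) = 2, w(1) = 6:
  w(0) = 2, w(1) = 6, w(2) = 20, w(3) = 72, w(4) = 272
  so the recurrence gives w(4) = 272.
From the proposed closed form w(n) = 4ⁿ + 2ⁿ:
  w(4) = 272.
Both sides give 272 at n = 4, and the initial condition(s) match, so the closed form is consistent.

Yes, the closed form is correct.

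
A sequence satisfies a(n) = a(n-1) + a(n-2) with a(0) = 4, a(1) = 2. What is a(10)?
Computing the sequence terms:
4, 2, 6, 8, 14, 22, 36, 58, 94, 152, 246

246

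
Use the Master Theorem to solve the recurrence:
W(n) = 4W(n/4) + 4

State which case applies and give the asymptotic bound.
Master Theorem template: W(n) = a·W(n/b) + f(n).
Here: a=4, b=4, f(n)=4
Compute log_b(a) = log_4(4) = 1.
f(n) = 4 = O(n^(1-ε)) with ε = 1. Case 1: W(n) = Θ(n^log_b(a)) = Θ(n).

Case 1: W(n) = Θ(n)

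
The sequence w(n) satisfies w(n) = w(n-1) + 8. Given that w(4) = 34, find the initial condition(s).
w(4) = w(0) + 4·8, so w(0) = 34 - 32 = 2.

w(0) = 2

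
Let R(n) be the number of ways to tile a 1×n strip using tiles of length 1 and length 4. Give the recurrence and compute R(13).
Condition on the last tile: it has length 1 (leaving a 1×(n-1) strip) or length 4 (leaving a 1×(n-4) strip), so R(n) = R(n-1) + R(n-4) (order-4 linear recurrence).
For 0 ≤ i < 4 only unit tiles fit, so R(i) = 1.
Iterating the recurrence: R(4) = 2, R(5) = 3, R(6) = 4, R(7) = 5, R(8) = 7, R(9) = 10, R(10) = 14, R(11) = 19, R(12) = 26, R(13) = 36.

R(n) = R(n-1) + R(n-4), with R(i) = 1 for 0 ≤ i < 4; R(13) = 36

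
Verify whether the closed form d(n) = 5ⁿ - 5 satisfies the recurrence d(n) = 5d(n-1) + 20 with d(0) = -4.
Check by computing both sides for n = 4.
From the recurrence with d(0) = -4:
  d(0) = -4, d(1) = 0, d(2) = 20, d(3) = 120, d(4) = 620
  so the recurrence gives d(4) = 620.
From the proposed closed form d(n) = 5ⁿ - 5:
  d(4) = 620.
Both sides give 620 at n = 4, and the initial condition(s) match, so the closed form is consistent.

Yes, the closed form is correct.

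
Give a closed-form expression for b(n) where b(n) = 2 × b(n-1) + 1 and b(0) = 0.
Recurrence: b(n) = 2 × b(n-1) + 1, initial: b(0) = 0.
Try b(n) = A·2ⁿ + C. Substituting: A·2ⁿ + C = 2(A·2ⁿ⁻¹ + C) + 1 = A·2ⁿ + 2C + 1, so C = 2C + 1, giving C = -1. Then b(0) = A - 1 = 0 gives A = 1.

b(n) = 2ⁿ - 1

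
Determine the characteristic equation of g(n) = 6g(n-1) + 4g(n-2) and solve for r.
Substitute g(n) = rⁿ and divide through by rⁿ⁻²: r² - 6r - 4 = 0
Discriminant: 6² + 4·4 = 52, not a perfect square, so by the quadratic formula r = (6 ± √52)/2.
General solution: g(n) = A·r₁ⁿ + B·r₂ⁿ where r₁,r₂ = (6 ± √52)/2

Characteristic: r² - 6r - 4 = 0, Roots: r = (6 ± √52)/2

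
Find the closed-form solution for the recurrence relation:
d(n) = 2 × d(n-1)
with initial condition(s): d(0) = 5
Recurrence: d(n) = 2 × d(n-1), initial: d(0) = 5.
Each term is 2 times the previous, so this is geometric with ratio 2. After n steps: d(n) = d(0)·2ⁿ = 5·2ⁿ.

d(n) = 5·2ⁿ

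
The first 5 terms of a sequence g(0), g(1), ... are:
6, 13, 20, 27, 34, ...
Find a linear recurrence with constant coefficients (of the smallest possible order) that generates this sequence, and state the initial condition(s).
Look for the lowest-order linear relation among consecutive terms.
Observation: consecutive differences are constant (= 7).
Check at n=2: 1·13 + 7 = 20. ✓

g(n) = g(n-1) + 7, g(0) = 6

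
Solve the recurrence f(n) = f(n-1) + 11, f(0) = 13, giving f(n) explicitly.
Recurrence: f(n) = f(n-1) + 11, initial: f(0) = 13.
Each step adds 11, so f(n) = f(0) + 11n = 11n + 13.

f(n) = 11n + 13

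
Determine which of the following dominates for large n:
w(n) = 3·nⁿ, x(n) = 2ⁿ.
Comparing growth rates:
Growth-rate hierarchy: log n ≺ any polynomial ≺ any exponential cⁿ (c>1) ≺ n! ≺ nⁿ.
super-exponential nⁿ dominates exponential base 2 asymptotically.

w(n) grows faster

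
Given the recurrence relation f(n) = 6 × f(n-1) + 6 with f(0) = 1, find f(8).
Computing step by step:
f(0) = 1
f(1) = 6 × 1 + 6 = 12
f(2) = 6 × 12 + 6 = 78
f(3) = 6 × 78 + 6 = 474
f(4) = 6 × 474 + 6 = 2850
f(5) = 6 × 2850 + 6 = 17106
f(6) = 6 × 17106 + 6 = 102642
f(7) = 6 × 102642 + 6 = 615858
f(8) = 6 × 615858 + 6 = 3695154

3695154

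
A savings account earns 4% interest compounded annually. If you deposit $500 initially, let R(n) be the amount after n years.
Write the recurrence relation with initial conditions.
Each year the balance grows by 4%, i.e. is multiplied by 1 + 4/100 = 1.04, so R(n) = 1.04 × R(n-1). The initial deposit gives R(0) = 500.
Unrolling gives the closed form R(n) = 500 × (1.04)ⁿ.

R(n) = 1.04 × R(n-1), R(0) = 500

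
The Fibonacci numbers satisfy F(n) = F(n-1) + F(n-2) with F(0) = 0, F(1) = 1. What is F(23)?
Computing the sequence terms:
0, 1, 1, 2, 3, 5, 8, 13, 21, 34, 55, 89, 144, 233, 377, 610, 987, 1597, 2584, 4181, 6765, 10946, 17711, 28657

28657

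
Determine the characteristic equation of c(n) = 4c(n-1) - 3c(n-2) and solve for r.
Substitute c(n) = rⁿ and divide through by rⁿ⁻²: r² - 4r + 3 = 0
Factor: (r - 1)(r - 3) = 0, so r = 1, 3.
General solution: c(n) = A·1ⁿ + B·3ⁿ

Characteristic: r² - 4r + 3 = 0, Roots: r = 1, 3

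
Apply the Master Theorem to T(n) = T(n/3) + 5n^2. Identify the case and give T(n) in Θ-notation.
Master Theorem template: T(n) = a·T(n/b) + f(n).
Here: a=1, b=3, f(n)=5n^2
Compute log_b(a) = log_3(1) = 0.
f(n) = 5n^2 = Ω(n^(0+ε)) with ε = 2, and the regularity condition holds (a·f(n/b) = (a/b^2)·f(n) with a/b^2 = 3^-2 < 1). Case 3: T(n) = Θ(f(n)) = Θ(n^2).

Case 3: T(n) = Θ(n^2)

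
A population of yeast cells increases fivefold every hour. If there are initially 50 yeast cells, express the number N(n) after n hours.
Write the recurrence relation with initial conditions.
Each hour multiplies the count by 5, so the count after n hours depends only on the count after n-1 hours: N(n) = 5 × N(n-1). The starting count gives N(0) = 50.
Unrolling n times gives the closed form N(n) = 50 × 5ⁿ.

N(n) = 5 × N(n-1), N(0) = 50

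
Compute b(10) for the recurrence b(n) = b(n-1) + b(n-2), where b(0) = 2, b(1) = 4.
Computing the sequence terms:
2, 4, 6, 10, 16, 26, 42, 68, 110, 178, 288

288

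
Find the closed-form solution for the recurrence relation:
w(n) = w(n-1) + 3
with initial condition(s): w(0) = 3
Recurrence: w(n) = w(n-1) + 3, initial: w(0) = 3.
Each step adds 3, so w(n) = w(0) + 3n = 3n + 3.

w(n) = 3n + 3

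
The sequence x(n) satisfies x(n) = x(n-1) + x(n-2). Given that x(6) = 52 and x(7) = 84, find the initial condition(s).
Work backwards using x(k) = x(k+2) - x(k+1):
x(5) = x(7) - x(6) = 84 - 52 = 32
x(4) = x(6) - x(5) = 52 - 32 = 20
x(3) = x(5) - x(4) = 32 - 20 = 12
x(2) = x(4) - x(3) = 20 - 12 = 8
x(1) = x(3) - x(2) = 12 - 8 = 4
x(0) = x(2) - x(1) = 8 - 4 = 4

x(0) = 4, x(1) = 4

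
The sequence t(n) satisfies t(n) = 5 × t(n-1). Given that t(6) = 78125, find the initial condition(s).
In general t(n) = 5ⁿ · t(0). At n = 6: t(0) = t(6) / 5^6 = 78125 / 15625 = 5.

t(0) = 5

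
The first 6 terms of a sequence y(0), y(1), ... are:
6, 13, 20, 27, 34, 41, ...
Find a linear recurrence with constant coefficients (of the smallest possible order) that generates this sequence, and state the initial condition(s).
Look for the lowest-order linear relation among consecutive terms.
Observation: consecutive differences are constant (= 7).
Check at n=2: 1·13 + 7 = 20. ✓

y(n) = y(n-1) + 7, y(0) = 6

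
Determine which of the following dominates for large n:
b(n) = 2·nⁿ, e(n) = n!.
Comparing growth rates:
Growth-rate hierarchy: log n ≺ any polynomial ≺ any exponential cⁿ (c>1) ≺ n! ≺ nⁿ.
super-exponential nⁿ dominates factorial asymptotically.

b(n) grows faster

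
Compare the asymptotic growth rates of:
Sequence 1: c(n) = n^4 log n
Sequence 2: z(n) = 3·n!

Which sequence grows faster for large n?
Comparing growth rates:
Growth-rate hierarchy: log n ≺ any polynomial ≺ any exponential cⁿ (c>1) ≺ n! ≺ nⁿ.
factorial dominates polynomial degree 4 (with log factor) asymptotically.

z(n) grows faster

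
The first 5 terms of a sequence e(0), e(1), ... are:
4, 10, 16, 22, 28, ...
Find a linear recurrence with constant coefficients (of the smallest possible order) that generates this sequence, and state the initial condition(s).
Look for the lowest-order linear relation among consecutive terms.
Observation: consecutive differences are constant (= 6).
Check at n=2: 1·10 + 6 = 16. ✓

e(n) = e(n-1) + 6, e(0) = 4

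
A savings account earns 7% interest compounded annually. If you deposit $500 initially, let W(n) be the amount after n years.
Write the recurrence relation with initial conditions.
Each year the balance grows by 7%, i.e. is multiplied by 1 + 7/100 = 1.07, so W(n) = 1.07 × W(n-1). The initial deposit gives W(0) = 500.
Unrolling gives the closed form W(n) = 500 × (1.07)ⁿ.

W(n) = 1.07 × W(n-1), W(0) = 500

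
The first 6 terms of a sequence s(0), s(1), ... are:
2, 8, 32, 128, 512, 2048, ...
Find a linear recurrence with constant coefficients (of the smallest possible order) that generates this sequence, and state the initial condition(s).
Look for the lowest-order linear relation among consecutive terms.
Observation: each term is 4× the previous.
Check at n=2: 4·8 = 32. ✓

s(n) = 4 × s(n-1), s(0) = 2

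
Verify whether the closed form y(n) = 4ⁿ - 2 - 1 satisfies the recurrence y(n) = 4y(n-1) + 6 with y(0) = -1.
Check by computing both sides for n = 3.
From the recurrence with y(0) = -1:
  y(0) = -1, y(1) = 2, y(2) = 14, y(3) = 62
  so the recurrence gives y(3) = 62.
From the proposed closed form y(n) = 4ⁿ - 2 - 1:
  y(3) = 61.
The recurrence gives 62 but the closed form gives 61, so the closed form does not satisfy the recurrence.

No, the closed form is incorrect.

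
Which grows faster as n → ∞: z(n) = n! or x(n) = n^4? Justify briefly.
Comparing growth rates:
Growth-rate hierarchy: log n ≺ any polynomial ≺ any exponential cⁿ (c>1) ≺ n! ≺ nⁿ.
factorial dominates polynomial degree 4 asymptotically.

z(n) grows faster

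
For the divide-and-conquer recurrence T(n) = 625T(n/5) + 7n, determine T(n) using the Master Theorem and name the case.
Master Theorem template: T(n) = a·T(n/b) + f(n).
Here: a=625, b=5, f(n)=7n
Compute log_b(a) = log_5(625) = 4.
f(n) = 7n = O(n^(4-ε)) with ε = 3. Case 1: T(n) = Θ(n^log_b(a)) = Θ(n^4).

Case 1: T(n) = Θ(n^4)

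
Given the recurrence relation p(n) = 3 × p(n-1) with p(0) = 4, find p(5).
Computing step by step:
p(0) = 4
p(1) = 3 × 4 = 12
p(2) = 3 × 12 = 36
p(3) = 3 × 36 = 108
p(4) = 3 × 108 = 324
p(5) = 3 × 324 = 972

972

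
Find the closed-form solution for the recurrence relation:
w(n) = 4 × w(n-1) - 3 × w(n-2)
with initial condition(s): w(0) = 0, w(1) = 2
Recurrence: w(n) = 4 × w(n-1) - 3 × w(n-2), initial: w(0) = 0, w(1) = 2.
Characteristic equation: r² - 4r + 3 = 0, which factors as (r - 3)(r - 1) = 0, so r = 3, 1. General solution w(n) = A·3ⁿ + B·1ⁿ. From w(0) = 0: A + B = 0. From w(1) = 2: 3A + 1B = 2. Solving gives A = 1, B = -1.

w(n) = 3ⁿ - 1ⁿ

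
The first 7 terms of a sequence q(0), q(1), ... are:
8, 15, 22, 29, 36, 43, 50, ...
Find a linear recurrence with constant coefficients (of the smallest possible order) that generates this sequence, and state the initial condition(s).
Look for the lowest-order linear relation among consecutive terms.
Observation: consecutive differences are constant (= 7).
Check at n=2: 1·15 + 7 = 22. ✓

q(n) = q(n-1) + 7, q(0) = 8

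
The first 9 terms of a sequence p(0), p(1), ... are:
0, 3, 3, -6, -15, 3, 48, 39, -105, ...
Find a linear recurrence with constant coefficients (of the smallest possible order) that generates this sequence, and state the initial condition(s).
Look for the lowest-order linear relation among consecutive terms.
Observation: p(n) - 1·p(n-1) - (-3)·p(n-2) = 0 holds for the shown terms, and no order-1 relation p(n) = α·p(n-1) + β fits.
Check at n=3: 1·3 + (-3)·3 = -6. ✓

p(n) = p(n-1) - 3p(n-2), p(0) = 0, p(1) = 3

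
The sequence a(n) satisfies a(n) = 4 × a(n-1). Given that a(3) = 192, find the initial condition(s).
In general a(n) = 4ⁿ · a(0). At n = 3: a(0) = a(3) / 4^3 = 192 / 64 = 3.

a(0) = 3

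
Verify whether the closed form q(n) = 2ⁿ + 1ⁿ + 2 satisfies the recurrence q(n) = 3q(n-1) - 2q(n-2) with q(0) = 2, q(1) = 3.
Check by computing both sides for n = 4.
From the recurrence with q(0) = 2, q(1) = 3:
  q(0) = 2, q(1) = 3, q(2) = 5, q(3) = 9, q(4) = 17
  so the recurrence gives q(4) = 17.
From the proposed closed form q(n) = 2ⁿ + 1ⁿ + 2:
  q(4) = 19.
The recurrence gives 17 but the closed form gives 19, so the closed form does not satisfy the recurrence.

No, the closed form is incorrect.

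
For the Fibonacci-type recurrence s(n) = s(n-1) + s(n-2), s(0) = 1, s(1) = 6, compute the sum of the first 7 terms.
Computing the sequence terms: 1, 6, 7, 13, 20, 33, 53
Adding these values together:

133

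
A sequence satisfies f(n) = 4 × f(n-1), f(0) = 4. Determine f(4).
Computing step by step:
f(0) = 4
f(1) = 4 × 4 = 16
f(2) = 4 × 16 = 64
f(3) = 4 × 64 = 256
f(4) = 4 × 256 = 1024

1024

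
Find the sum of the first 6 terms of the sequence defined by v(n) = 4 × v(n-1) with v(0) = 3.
Computing the sequence terms: 3, 12, 48, 192, 768, 3072
Adding these values together:

4095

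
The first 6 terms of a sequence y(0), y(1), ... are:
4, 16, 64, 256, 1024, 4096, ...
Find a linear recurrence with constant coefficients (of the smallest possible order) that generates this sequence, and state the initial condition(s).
Look for the lowest-order linear relation among consecutive terms.
Observation: each term is 4× the previous.
Check at n=2: 4·16 = 64. ✓

y(n) = 4 × y(n-1), y(0) = 4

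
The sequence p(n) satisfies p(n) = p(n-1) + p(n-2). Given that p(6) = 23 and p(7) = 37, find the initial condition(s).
Work backwards using p(k) = p(k+2) - p(k+1):
p(5) = p(7) - p(6) = 37 - 23 = 14
p(4) = p(6) - p(5) = 23 - 14 = 9
p(3) = p(5) - p(4) = 14 - 9 = 5
p(2) = p(4) - p(3) = 9 - 5 = 4
p(1) = p(3) - p(2) = 5 - 4 = 1
p(0) = p(2) - p(1) = 4 - 1 = 3

p(0) = 3, p(1) = 1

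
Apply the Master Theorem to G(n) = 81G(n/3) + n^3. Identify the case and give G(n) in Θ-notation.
Master Theorem template: G(n) = a·G(n/b) + f(n).
Here: a=81, b=3, f(n)=n^3
Compute log_b(a) = log_3(81) = 4.
f(n) = n^3 = O(n^(4-ε)) with ε = 1. Case 1: G(n) = Θ(n^log_b(a)) = Θ(n^4).

Case 1: G(n) = Θ(n^4)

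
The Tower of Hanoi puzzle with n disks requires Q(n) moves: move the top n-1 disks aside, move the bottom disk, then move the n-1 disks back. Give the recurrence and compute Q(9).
Moving n disks = move the top n-1 disks aside (Q(n-1) moves) + move the largest disk (1 move) + move the n-1 disks back on top (Q(n-1) moves), so Q(n) = 2Q(n-1) + 1, with Q(1) = 1 (a single disk takes one move).
First terms: 1, 3, 7, 15, 31, 63, … — each is one less than a power of 2. Indeed Q(n) + 1 = 2(Q(n-1) + 1) with Q(1) + 1 = 2, so Q(n) + 1 = 2ⁿ and Q(n) = 2ⁿ - 1.
Hence Q(9) = 2^9 - 1 = 512 - 1 = 511.

Q(n) = 2Q(n-1) + 1, Q(1) = 1; Q(9) = 511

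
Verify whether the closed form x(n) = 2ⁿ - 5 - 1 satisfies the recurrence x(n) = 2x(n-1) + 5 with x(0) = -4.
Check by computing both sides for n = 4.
From the recurrence with x(0) = -4:
  x(0) = -4, x(1) = -3, x(2) = -1, x(3) = 3, x(4) = 11
  so the recurrence gives x(4) = 11.
From the proposed closed form x(n) = 2ⁿ - 5 - 1:
  x(4) = 10.
The recurrence gives 11 but the closed form gives 10, so the closed form does not satisfy the recurrence.

No, the closed form is incorrect.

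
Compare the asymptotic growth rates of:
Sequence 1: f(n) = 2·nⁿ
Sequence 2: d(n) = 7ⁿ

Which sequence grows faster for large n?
Comparing growth rates:
Growth-rate hierarchy: log n ≺ any polynomial ≺ any exponential cⁿ (c>1) ≺ n! ≺ nⁿ.
super-exponential nⁿ dominates exponential base 7 asymptotically.

f(n) grows faster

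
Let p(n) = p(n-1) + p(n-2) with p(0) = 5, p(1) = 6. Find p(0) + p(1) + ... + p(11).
Computing the sequence terms: 5, 6, 11, 17, 28, 45, 73, 118, 191, 309, 500, 809
Adding these values together:

2112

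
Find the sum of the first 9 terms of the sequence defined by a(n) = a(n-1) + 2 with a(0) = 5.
Computing the sequence terms: 5, 7, 9, 11, 13, 15, 17, 19, 21
Adding these values together:

117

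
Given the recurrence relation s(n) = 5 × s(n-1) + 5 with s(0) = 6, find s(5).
Computing step by step:
s(0) = 6
s(1) = 5 × 6 + 5 = 35
s(2) = 5 × 35 + 5 = 180
s(3) = 5 × 180 + 5 = 905
s(4) = 5 × 905 + 5 = 4530
s(5) = 5 × 4530 + 5 = 22655

22655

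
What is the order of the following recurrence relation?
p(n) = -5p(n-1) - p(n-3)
The order is the largest lag k for which p(n-k) appears. Here the deepest term is p(n-3), so the order is 3.

Order 3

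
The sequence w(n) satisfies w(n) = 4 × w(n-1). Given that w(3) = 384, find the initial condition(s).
In general w(n) = 4ⁿ · w(0). At n = 3: w(0) = w(3) / 4^3 = 384 / 64 = 6.

w(0) = 6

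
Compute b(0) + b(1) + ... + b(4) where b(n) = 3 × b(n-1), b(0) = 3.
Computing the sequence terms: 3, 9, 27, 81, 243
Adding these values together:

363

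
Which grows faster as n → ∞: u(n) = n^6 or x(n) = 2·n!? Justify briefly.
Comparing growth rates:
Growth-rate hierarchy: log n ≺ any polynomial ≺ any exponential cⁿ (c>1) ≺ n! ≺ nⁿ.
factorial dominates polynomial degree 6 asymptotically.

x(n) grows faster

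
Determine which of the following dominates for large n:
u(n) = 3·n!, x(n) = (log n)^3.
Comparing growth rates:
Growth-rate hierarchy: log n ≺ any polynomial ≺ any exponential cⁿ (c>1) ≺ n! ≺ nⁿ.
factorial dominates polylogarithmic (log n)^3 asymptotically.

u(n) grows faster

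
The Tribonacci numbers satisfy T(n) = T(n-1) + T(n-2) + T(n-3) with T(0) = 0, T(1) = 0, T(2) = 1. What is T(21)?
Computing the sequence terms:
0, 0, 1, 1, 2, 4, 7, 13, 24, 44, 81, 149, 274, 504, 927, 1705, 3136, 5768, 10609, 19513, 35890, 66012

66012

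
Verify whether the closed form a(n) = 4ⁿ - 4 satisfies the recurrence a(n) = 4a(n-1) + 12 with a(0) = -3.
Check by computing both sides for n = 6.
From the recurrence with a(0) = -3:
  a(0) = -3, a(1) = 0, a(2) = 12, a(3) = 60, a(4) = 252, a(5) = 1020, a(6) = 4092
  so the recurrence gives a(6) = 4092.
From the proposed closed form a(n) = 4ⁿ - 4:
  a(6) = 4092.
Both sides give 4092 at n = 6, and the initial condition(s) match, so the closed form is consistent.

Yes, the closed form is correct.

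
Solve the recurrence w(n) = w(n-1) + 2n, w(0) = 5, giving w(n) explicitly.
Recurrence: w(n) = w(n-1) + 2n, initial: w(0) = 5.
Telescoping: w(n) = w(0) + 2·Σᵢ₌₁ⁿ i = 5 + 2·n(n+1)/2.

w(n) = 2·n(n+1)/2 + 5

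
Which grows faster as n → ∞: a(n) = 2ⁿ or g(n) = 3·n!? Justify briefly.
Comparing growth rates:
Growth-rate hierarchy: log n ≺ any polynomial ≺ any exponential cⁿ (c>1) ≺ n! ≺ nⁿ.
factorial dominates exponential base 2 asymptotically.

g(n) grows faster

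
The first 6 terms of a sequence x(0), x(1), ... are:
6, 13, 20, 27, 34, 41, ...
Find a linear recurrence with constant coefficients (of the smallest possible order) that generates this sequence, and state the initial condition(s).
Look for the lowest-order linear relation among consecutive terms.
Observation: consecutive differences are constant (= 7).
Check at n=2: 1·13 + 7 = 20. ✓

x(n) = x(n-1) + 7, x(0) = 6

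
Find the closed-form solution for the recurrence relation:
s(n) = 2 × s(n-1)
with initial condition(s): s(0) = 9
Recurrence: s(n) = 2 × s(n-1), initial: s(0) = 9.
Each term is 2 times the previous, so this is geometric with ratio 2. After n steps: s(n) = s(0)·2ⁿ = 9·2ⁿ.

s(n) = 9·2ⁿ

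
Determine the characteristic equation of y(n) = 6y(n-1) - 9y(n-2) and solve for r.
Substitute y(n) = rⁿ and divide through by rⁿ⁻²: r² - 6r + 9 = 0
Factor: (r - 3)² = 0, so r = 3 (double root).
General solution: y(n) = (A + Bn)·3ⁿ

Characteristic: r² - 6r + 9 = 0, Roots: r = 3 (double root)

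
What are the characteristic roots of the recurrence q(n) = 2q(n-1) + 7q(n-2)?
Substitute q(n) = rⁿ and divide through by rⁿ⁻²: r² - 2r - 7 = 0
Discriminant: 2² + 4·7 = 32, not a perfect square, so by the quadratic formula r = (2 ± √32)/2.
General solution: q(n) = A·r₁ⁿ + B·r₂ⁿ where r₁,r₂ = (2 ± √32)/2

Characteristic: r² - 2r - 7 = 0, Roots: r = (2 ± √32)/2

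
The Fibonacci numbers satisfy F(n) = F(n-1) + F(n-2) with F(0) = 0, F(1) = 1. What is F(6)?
Computing the sequence terms:
0, 1, 1, 2, 3, 5, 8

8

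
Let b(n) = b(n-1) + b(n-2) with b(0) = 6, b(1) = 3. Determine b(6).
Computing the sequence terms:
6, 3, 9, 12, 21, 33, 54

54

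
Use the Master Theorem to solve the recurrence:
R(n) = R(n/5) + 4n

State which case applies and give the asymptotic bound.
Master Theorem template: R(n) = a·R(n/b) + f(n).
Here: a=1, b=5, f(n)=4n
Compute log_b(a) = log_5(1) = 0.
f(n) = 4n = Ω(n^(0+ε)) with ε = 1, and the regularity condition holds (a·f(n/b) = (a/b^1)·f(n) with a/b^1 = 5^-1 < 1). Case 3: R(n) = Θ(f(n)) = Θ(n).

Case 3: R(n) = Θ(n)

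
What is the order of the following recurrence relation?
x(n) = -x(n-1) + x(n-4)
The order is the largest lag k for which x(n-k) appears. Here the deepest term is x(n-4), so the order is 4.

Order 4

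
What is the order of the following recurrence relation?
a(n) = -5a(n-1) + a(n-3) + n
The order is the largest lag k for which a(n-k) appears. Here the deepest term is a(n-3) (the n term is non-homogeneous and does not affect the order), so the order is 3.

Order 3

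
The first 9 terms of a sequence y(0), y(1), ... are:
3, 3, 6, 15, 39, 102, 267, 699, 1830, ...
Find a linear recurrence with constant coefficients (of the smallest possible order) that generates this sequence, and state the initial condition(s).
Look for the lowest-order linear relation among consecutive terms.
Observation: y(n) - 3·y(n-1) - (-1)·y(n-2) = 0 holds for the shown terms, and no order-1 relation y(n) = α·y(n-1) + β fits.
Check at n=3: 3·6 + (-1)·3 = 15. ✓

y(n) = 3y(n-1) - y(n-2), y(0) = 3, y(1) = 3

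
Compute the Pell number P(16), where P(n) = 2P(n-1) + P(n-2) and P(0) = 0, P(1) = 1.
Computing the sequence terms:
0, 1, 2, 5, 12, 29, 70, 169, 408, 985, 2378, 5741, 13860, 33461, 80782, 195025, 470832

470832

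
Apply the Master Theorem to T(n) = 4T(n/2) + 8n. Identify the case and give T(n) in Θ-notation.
Master Theorem template: T(n) = a·T(n/b) + f(n).
Here: a=4, b=2, f(n)=8n
Compute log_b(a) = log_2(4) = 2.
f(n) = 8n = O(n^(2-ε)) with ε = 1. Case 1: T(n) = Θ(n^log_b(a)) = Θ(n^2).

Case 1: T(n) = Θ(n^2)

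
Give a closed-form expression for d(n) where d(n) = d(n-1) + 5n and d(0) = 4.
Recurrence: d(n) = d(n-1) + 5n, initial: d(0) = 4.
Telescoping: d(n) = d(0) + 5·Σᵢ₌₁ⁿ i = 4 + 5·n(n+1)/2.

d(n) = 5·n(n+1)/2 + 4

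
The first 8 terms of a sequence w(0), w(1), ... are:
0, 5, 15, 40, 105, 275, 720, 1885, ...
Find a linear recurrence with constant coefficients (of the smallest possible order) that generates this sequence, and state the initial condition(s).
Look for the lowest-order linear relation among consecutive terms.
Observation: w(n) - 3·w(n-1) - (-1)·w(n-2) = 0 holds for the shown terms, and no order-1 relation w(n) = α·w(n-1) + β fits.
Check at n=3: 3·15 + (-1)·5 = 40. ✓

w(n) = 3w(n-1) - w(n-2), w(0) = 0, w(1) = 5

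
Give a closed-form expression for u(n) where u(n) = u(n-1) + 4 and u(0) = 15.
Recurrence: u(n) = u(n-1) + 4, initial: u(0) = 15.
Each step adds 4, so u(n) = u(0) + 4n = 4n + 15.

u(n) = 4n + 15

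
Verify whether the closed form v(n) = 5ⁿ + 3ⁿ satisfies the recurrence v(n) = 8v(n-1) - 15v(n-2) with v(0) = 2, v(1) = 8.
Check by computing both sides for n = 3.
From the recurrence with v(0) = 2, v(1) = 8:
  v(0) = 2, v(1) = 8, v(2) = 34, v(3) = 152
  so the recurrence gives v(3) = 152.
From the proposed closed form v(n) = 5ⁿ + 3ⁿ:
  v(3) = 152.
Both sides give 152 at n = 3, and the initial condition(s) match, so the closed form is consistent.

Yes, the closed form is correct.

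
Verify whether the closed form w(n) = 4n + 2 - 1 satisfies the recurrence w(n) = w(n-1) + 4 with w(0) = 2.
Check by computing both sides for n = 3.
From the recurrence with w(0) = 2:
  w(0) = 2, w(1) = 6, w(2) = 10, w(3) = 14
  so the recurrence gives w(3) = 14.
From the proposed closed form w(n) = 4n + 2 - 1:
  w(3) = 13.
The recurrence gives 14 but the closed form gives 13, so the closed form does not satisfy the recurrence.

No, the closed form is incorrect.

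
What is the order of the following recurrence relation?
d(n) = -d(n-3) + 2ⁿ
The order is the largest lag k for which d(n-k) appears. Here the deepest term is d(n-3) (the 2ⁿ term is non-homogeneous and does not affect the order), so the order is 3.

Order 3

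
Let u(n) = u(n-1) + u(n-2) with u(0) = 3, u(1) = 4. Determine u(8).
Computing the sequence terms:
3, 4, 7, 11, 18, 29, 47, 76, 123

123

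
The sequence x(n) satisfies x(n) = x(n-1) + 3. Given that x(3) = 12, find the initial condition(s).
x(3) = x(0) + 3·3, so x(0) = 12 - 9 = 3.

x(0) = 3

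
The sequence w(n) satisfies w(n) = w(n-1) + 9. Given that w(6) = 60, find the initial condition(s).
w(6) = w(0) + 6·9, so w(0) = 60 - 54 = 6.

w(0) = 6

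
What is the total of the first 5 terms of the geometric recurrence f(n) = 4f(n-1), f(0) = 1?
Computing the sequence terms: 1, 4, 16, 64, 256
Adding these values together:

341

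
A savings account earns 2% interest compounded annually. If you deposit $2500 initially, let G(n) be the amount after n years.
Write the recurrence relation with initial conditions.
Each year the balance grows by 2%, i.e. is multiplied by 1 + 2/100 = 1.02, so G(n) = 1.02 × G(n-1). The initial deposit gives G(0) = 2500.
Unrolling gives the closed form G(n) = 2500 × (1.02)ⁿ.

G(n) = 1.02 × G(n-1), G(0) = 2500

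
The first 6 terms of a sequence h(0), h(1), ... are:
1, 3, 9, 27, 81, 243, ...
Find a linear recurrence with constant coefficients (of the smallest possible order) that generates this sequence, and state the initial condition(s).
Look for the lowest-order linear relation among consecutive terms.
Observation: each term is 3× the previous.
Check at n=2: 3·3 = 9. ✓

h(n) = 3 × h(n-1), h(0) = 1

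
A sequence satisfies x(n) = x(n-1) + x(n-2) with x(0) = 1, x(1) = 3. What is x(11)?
Computing the sequence terms:
1, 3, 4, 7, 11, 18, 29, 47, 76, 123, 199, 322

322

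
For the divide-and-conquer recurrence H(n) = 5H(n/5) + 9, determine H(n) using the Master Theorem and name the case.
Master Theorem template: H(n) = a·H(n/b) + f(n).
Here: a=5, b=5, f(n)=9
Compute log_b(a) = log_5(5) = 1.
f(n) = 9 = O(n^(1-ε)) with ε = 1. Case 1: H(n) = Θ(n^log_b(a)) = Θ(n).

Case 1: H(n) = Θ(n)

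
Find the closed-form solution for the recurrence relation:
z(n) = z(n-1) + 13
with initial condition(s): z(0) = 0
Recurrence: z(n) = z(n-1) + 13, initial: z(0) = 0.
Each step adds 13, so z(n) = z(0) + 13n = 13n.

z(n) = 13n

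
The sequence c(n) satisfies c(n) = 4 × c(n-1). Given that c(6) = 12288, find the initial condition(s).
In general c(n) = 4ⁿ · c(0). At n = 6: c(0) = c(6) / 4^6 = 12288 / 4096 = 3.

c(0) = 3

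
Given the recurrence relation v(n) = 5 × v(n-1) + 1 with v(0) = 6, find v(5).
Computing step by step:
v(0) = 6
v(1) = 5 × 6 + 1 = 31
v(2) = 5 × 31 + 1 = 156
v(3) = 5 × 156 + 1 = 781
v(4) = 5 × 781 + 1 = 3906
v(5) = 5 × 3906 + 1 = 19531

19531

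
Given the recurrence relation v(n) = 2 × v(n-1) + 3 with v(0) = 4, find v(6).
Computing step by step:
v(0) = 4
v(1) = 2 × 4 + 3 = 11
v(2) = 2 × 11 + 3 = 25
v(3) = 2 × 25 + 3 = 53
v(4) = 2 × 53 + 3 = 109
v(5) = 2 × 109 + 3 = 221
v(6) = 2 × 221 + 3 = 445

445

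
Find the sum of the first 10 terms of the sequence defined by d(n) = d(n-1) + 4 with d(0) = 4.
Computing the sequence terms: 4, 8, 12, 16, 20, 24, 28, 32, 36, 40
Adding these values together:

220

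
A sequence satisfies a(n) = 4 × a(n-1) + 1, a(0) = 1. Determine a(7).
Computing step by step:
a(0) = 1
a(1) = 4 × 1 + 1 = 5
a(2) = 4 × 5 + 1 = 21
a(3) = 4 × 21 + 1 = 85
a(4) = 4 × 85 + 1 = 341
a(5) = 4 × 341 + 1 = 1365
a(6) = 4 × 1365 + 1 = 5461
a(7) = 4 × 5461 + 1 = 21845

21845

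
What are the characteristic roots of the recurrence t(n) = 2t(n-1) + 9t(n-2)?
Substitute t(n) = rⁿ and divide through by rⁿ⁻²: r² - 2r - 9 = 0
Discriminant: 2² + 4·9 = 40, not a perfect square, so by the quadratic formula r = (2 ± √40)/2.
General solution: t(n) = A·r₁ⁿ + B·r₂ⁿ where r₁,r₂ = (2 ± √40)/2

Characteristic: r² - 2r - 9 = 0, Roots: r = (2 ± √40)/2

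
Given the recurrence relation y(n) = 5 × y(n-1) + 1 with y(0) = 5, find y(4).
Computing step by step:
y(0) = 5
y(1) = 5 × 5 + 1 = 26
y(2) = 5 × 26 + 1 = 131
y(3) = 5 × 131 + 1 = 656
y(4) = 5 × 656 + 1 = 3281

3281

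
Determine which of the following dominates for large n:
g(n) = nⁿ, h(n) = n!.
Comparing growth rates:
Growth-rate hierarchy: log n ≺ any polynomial ≺ any exponential cⁿ (c>1) ≺ n! ≺ nⁿ.
super-exponential nⁿ dominates factorial asymptotically.

g(n) grows faster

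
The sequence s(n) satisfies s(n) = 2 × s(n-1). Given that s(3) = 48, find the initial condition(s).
In general s(n) = 2ⁿ · s(0). At n = 3: s(0) = s(3) / 2^3 = 48 / 8 = 6.

s(0) = 6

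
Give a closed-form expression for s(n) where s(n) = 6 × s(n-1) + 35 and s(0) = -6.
Recurrence: s(n) = 6 × s(n-1) + 35, initial: s(0) = -6.
Try s(n) = A·6ⁿ + C. Substituting: A·6ⁿ + C = 6(A·6ⁿ⁻¹ + C) + 35 = A·6ⁿ + 6C + 35, so C = 6C + 35, giving C = -7. Then s(0) = A - 7 = -6 gives A = 1.

s(n) = 6ⁿ - 7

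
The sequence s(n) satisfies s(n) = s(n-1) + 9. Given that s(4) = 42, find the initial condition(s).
s(4) = s(0) + 4·9, so s(0) = 42 - 36 = 6.

s(0) = 6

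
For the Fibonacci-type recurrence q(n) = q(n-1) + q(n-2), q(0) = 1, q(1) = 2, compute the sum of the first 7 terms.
Computing the sequence terms: 1, 2, 3, 5, 8, 13, 21
Adding these values together:

53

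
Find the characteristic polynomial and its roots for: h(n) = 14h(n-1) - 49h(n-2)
Substitute h(n) = rⁿ and divide through by rⁿ⁻²: r² - 14r + 49 = 0
Factor: (r - 7)² = 0, so r = 7 (double root).
General solution: h(n) = (A + Bn)·7ⁿ

Characteristic: r² - 14r + 49 = 0, Roots: r = 7 (double root)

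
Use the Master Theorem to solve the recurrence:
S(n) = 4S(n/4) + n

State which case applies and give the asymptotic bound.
Master Theorem template: S(n) = a·S(n/b) + f(n).
Here: a=4, b=4, f(n)=n
Compute log_b(a) = log_4(4) = 1.
f(n) = n = Θ(n). Case 2: S(n) = Θ(n log n).

Case 2: S(n) = Θ(n log n)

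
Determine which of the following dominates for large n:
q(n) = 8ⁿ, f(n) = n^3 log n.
Comparing growth rates:
Growth-rate hierarchy: log n ≺ any polynomial ≺ any exponential cⁿ (c>1) ≺ n! ≺ nⁿ.
exponential base 8 dominates polynomial degree 3 (with log factor) asymptotically.

q(n) grows faster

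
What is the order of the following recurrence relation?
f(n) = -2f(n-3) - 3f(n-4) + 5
The order is the largest lag k for which f(n-k) appears. Here the deepest term is f(n-4) (the 5 term is non-homogeneous and does not affect the order), so the order is 4.

Order 4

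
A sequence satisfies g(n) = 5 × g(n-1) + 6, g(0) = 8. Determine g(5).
Computing step by step:
g(0) = 8
g(1) = 5 × 8 + 6 = 46
g(2) = 5 × 46 + 6 = 236
g(3) = 5 × 236 + 6 = 1186
g(4) = 5 × 1186 + 6 = 5936
g(5) = 5 × 5936 + 6 = 29686

29686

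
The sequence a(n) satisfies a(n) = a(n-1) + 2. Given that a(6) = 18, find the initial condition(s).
a(6) = a(0) + 6·2, so a(0) = 18 - 12 = 6.

a(0) = 6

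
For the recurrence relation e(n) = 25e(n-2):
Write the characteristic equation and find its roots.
Substitute e(n) = rⁿ and divide through by rⁿ⁻²: r² - 25 = 0
Factor: (r + 5)(r - 5) = 0, so r = -5, 5.
General solution: e(n) = A·(-5)ⁿ + B·5ⁿ

Characteristic: r² - 25 = 0, Roots: r = -5, 5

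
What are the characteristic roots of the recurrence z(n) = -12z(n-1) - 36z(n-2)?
Substitute z(n) = rⁿ and divide through by rⁿ⁻²: r² + 12r + 36 = 0
Factor: (r + 6)² = 0, so r = -6 (double root).
General solution: z(n) = (A + Bn)·(-6)ⁿ

Characteristic: r² + 12r + 36 = 0, Roots: r = -6 (double root)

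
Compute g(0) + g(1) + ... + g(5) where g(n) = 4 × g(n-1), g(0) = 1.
Computing the sequence terms: 1, 4, 16, 64, 256, 1024
Adding these values together:

1365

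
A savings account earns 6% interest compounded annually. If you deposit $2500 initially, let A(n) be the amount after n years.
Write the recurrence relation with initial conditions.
Each year the balance grows by 6%, i.e. is multiplied by 1 + 6/100 = 1.06, so A(n) = 1.06 × A(n-1). The initial deposit gives A(0) = 2500.
Unrolling gives the closed form A(n) = 2500 × (1.06)ⁿ.

A(n) = 1.06 × A(n-1), A(0) = 2500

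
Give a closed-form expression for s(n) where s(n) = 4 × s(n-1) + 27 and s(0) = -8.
Recurrence: s(n) = 4 × s(n-1) + 27, initial: s(0) = -8.
Try s(n) = A·4ⁿ + C. Substituting: A·4ⁿ + C = 4(A·4ⁿ⁻¹ + C) + 27 = A·4ⁿ + 4C + 27, so C = 4C + 27, giving C = -9. Then s(0) = A - 9 = -8 gives A = 1.

s(n) = 4ⁿ - 9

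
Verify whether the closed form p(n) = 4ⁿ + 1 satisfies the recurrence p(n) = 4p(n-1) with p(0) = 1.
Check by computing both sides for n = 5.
From the recurrence with p(0) = 1:
  p(0) = 1, p(1) = 4, p(2) = 16, p(3) = 64, p(4) = 256, p(5) = 1024
  so the recurrence gives p(5) = 1024.
From the proposed closed form p(n) = 4ⁿ + 1:
  p(5) = 1025.
The recurrence gives 1024 but the closed form gives 1025, so the closed form does not satisfy the recurrence.

No, the closed form is incorrect.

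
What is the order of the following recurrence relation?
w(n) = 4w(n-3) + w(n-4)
The order is the largest lag k for which w(n-k) appears. Here the deepest term is w(n-4), so the order is 4.

Order 4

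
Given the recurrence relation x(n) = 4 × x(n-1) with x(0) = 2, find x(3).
Computing step by step:
x(0) = 2
x(1) = 4 × 2 = 8
x(2) = 4 × 8 = 32
x(3) = 4 × 32 = 128

128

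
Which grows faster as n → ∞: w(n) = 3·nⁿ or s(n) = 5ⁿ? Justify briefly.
Comparing growth rates:
Growth-rate hierarchy: log n ≺ any polynomial ≺ any exponential cⁿ (c>1) ≺ n! ≺ nⁿ.
super-exponential nⁿ dominates exponential base 5 asymptotically.

w(n) grows faster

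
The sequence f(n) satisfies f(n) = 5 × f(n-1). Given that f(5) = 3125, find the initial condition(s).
In general f(n) = 5ⁿ · f(0). At n = 5: f(0) = f(5) / 5^5 = 3125 / 3125 = 1.

f(0) = 1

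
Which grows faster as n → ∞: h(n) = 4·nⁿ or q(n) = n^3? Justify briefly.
Comparing growth rates:
Growth-rate hierarchy: log n ≺ any polynomial ≺ any exponential cⁿ (c>1) ≺ n! ≺ nⁿ.
super-exponential nⁿ dominates polynomial degree 3 asymptotically.

h(n) grows faster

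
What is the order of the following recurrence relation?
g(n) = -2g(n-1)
The order is the largest lag k for which g(n-k) appears. Here the deepest term is g(n-1), so the order is 1.

Order 1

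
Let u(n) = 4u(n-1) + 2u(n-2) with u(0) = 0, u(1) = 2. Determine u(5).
Computing the sequence terms:
0, 2, 8, 36, 160, 712

712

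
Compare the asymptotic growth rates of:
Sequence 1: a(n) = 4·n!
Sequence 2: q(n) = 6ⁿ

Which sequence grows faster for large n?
Comparing growth rates:
Growth-rate hierarchy: log n ≺ any polynomial ≺ any exponential cⁿ (c>1) ≺ n! ≺ nⁿ.
factorial dominates exponential base 6 asymptotically.

a(n) grows faster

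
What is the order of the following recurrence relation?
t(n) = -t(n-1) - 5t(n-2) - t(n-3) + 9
The order is the largest lag k for which t(n-k) appears. Here the deepest term is t(n-3) (the 9 term is non-homogeneous and does not affect the order), so the order is 3.

Order 3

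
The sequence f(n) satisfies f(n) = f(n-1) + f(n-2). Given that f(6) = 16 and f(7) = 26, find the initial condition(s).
Work backwards using f(k) = f(k+2) - f(k+1):
f(5) = f(7) - f(6) = 26 - 16 = 10
f(4) = f(6) - f(5) = 16 - 10 = 6
f(3) = f(5) - f(4) = 10 - 6 = 4
f(2) = f(4) - f(3) = 6 - 4 = 2
f(1) = f(3) - f(2) = 4 - 2 = 2
f(0) = f(2) - f(1) = 2 - 2 = 0

f(0) = 0, f(1) = 2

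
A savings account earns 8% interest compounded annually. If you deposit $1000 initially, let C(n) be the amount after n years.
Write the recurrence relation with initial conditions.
Each year the balance grows by 8%, i.e. is multiplied by 1 + 8/100 = 1.08, so C(n) = 1.08 × C(n-1). The initial deposit gives C(0) = 1000.
Unrolling gives the closed form C(n) = 1000 × (1.08)ⁿ.

C(n) = 1.08 × C(n-1), C(0) = 1000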